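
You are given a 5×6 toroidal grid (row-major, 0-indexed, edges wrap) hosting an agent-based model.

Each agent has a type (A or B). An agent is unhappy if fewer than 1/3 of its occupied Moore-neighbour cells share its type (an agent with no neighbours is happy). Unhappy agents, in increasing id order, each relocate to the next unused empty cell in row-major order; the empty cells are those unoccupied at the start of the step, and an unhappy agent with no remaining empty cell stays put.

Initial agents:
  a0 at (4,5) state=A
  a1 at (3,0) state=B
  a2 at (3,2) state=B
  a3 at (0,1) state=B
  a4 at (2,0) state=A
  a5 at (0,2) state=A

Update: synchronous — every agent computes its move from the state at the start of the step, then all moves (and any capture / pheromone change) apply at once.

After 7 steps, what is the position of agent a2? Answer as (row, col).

t=1: a0@(0,0):A a1@(0,3):B a2@(3,2):B a3@(0,4):B a4@(0,5):A a5@(1,0):A
t=2: (unchanged — steady state)

(3, 2)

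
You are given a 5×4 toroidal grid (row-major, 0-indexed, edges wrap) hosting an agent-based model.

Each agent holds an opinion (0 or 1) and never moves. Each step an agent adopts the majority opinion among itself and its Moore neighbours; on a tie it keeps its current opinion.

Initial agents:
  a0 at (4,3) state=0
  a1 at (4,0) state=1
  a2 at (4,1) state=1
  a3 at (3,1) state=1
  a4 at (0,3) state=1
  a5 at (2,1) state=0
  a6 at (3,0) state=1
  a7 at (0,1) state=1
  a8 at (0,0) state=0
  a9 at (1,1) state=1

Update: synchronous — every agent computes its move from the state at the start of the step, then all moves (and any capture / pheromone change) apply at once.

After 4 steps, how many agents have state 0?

t=1: a0@(4,3):1 a1@(4,0):1 a2@(4,1):1 a3@(3,1):1 a4@(0,3):1 a5@(2,1):1 a6@(3,0):1 a7@(0,1):1 a8@(0,0):1 a9@(1,1):1
t=2: (unchanged — steady state)

0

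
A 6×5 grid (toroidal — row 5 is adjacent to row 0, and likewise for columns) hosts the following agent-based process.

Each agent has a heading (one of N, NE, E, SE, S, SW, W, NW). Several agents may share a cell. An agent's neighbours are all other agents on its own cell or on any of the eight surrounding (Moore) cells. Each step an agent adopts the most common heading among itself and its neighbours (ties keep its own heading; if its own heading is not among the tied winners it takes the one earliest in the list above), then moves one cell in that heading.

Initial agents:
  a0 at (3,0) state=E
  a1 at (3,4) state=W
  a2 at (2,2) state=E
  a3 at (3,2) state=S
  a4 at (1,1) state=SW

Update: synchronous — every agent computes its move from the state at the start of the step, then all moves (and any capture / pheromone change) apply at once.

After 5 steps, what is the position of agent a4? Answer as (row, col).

t=1: a0@(3,1):E a1@(3,3):W a2@(2,3):E a3@(4,2):S a4@(2,0):SW
t=2: a0@(3,2):E a1@(3,2):W a2@(2,4):E a3@(5,2):S a4@(3,4):SW
t=3: a0@(3,3):E a1@(3,1):W a2@(2,0):E a3@(0,2):S a4@(4,3):SW
t=4: a0@(3,4):E a1@(3,0):W a2@(2,1):E a3@(1,2):S a4@(5,2):SW
t=5: a0@(3,0):E a1@(3,1):E a2@(2,2):E a3@(2,2):S a4@(0,1):SW

(0, 1)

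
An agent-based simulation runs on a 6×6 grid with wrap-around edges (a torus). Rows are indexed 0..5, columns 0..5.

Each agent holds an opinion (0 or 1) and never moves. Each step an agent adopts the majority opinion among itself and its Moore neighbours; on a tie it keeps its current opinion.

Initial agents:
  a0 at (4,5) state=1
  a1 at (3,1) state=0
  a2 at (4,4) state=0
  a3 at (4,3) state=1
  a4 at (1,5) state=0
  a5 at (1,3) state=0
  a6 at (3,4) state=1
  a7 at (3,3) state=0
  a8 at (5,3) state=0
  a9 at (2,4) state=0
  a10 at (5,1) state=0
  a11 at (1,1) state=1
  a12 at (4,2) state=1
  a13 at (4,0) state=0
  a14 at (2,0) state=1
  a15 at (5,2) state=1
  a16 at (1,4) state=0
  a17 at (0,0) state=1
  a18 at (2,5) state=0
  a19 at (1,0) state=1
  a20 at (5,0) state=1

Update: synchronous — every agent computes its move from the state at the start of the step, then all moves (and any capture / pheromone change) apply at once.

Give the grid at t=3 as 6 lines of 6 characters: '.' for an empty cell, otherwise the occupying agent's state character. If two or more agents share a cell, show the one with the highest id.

t=1: a0@(4,5):1 a1@(3,1):0 a2@(4,4):0 a3@(4,3):1 a4@(1,5):0 a5@(1,3):0 a6@(3,4):0 a7@(3,3):0 a8@(5,3):1 a9@(2,4):0 a10@(5,1):1 a11@(1,1):1 a12@(4,2):0 a13@(4,0):0 a14@(2,0):1 a15@(5,2):1 a16@(1,4):0 a17@(0,0):1 a18@(2,5):0 a19@(1,0):1 a20@(5,0):1
t=2: a0@(4,5):0 a1@(3,1):0 a2@(4,4):0 a3@(4,3):0 a4@(1,5):0 a5@(1,3):0 a6@(3,4):0 a7@(3,3):0 a8@(5,3):1 a9@(2,4):0 a10@(5,1):1 a11@(1,1):1 a12@(4,2):1 a13@(4,0):1 a14@(2,0):1 a15@(5,2):1 a16@(1,4):0 a17@(0,0):1 a18@(2,5):0 a19@(1,0):1 a20@(5,0):1
t=3: a0@(4,5):0 a1@(3,1):1 a2@(4,4):0 a3@(4,3):0 a4@(1,5):0 a5@(1,3):0 a6@(3,4):0 a7@(3,3):0 a8@(5,3):1 a9@(2,4):0 a10@(5,1):1 a11@(1,1):1 a12@(4,2):1 a13@(4,0):1 a14@(2,0):1 a15@(5,2):1 a16@(1,4):0 a17@(0,0):1 a18@(2,5):0 a19@(1,0):1 a20@(5,0):1

1.....
11.000
1...00
.1.00.
1.1000
1111..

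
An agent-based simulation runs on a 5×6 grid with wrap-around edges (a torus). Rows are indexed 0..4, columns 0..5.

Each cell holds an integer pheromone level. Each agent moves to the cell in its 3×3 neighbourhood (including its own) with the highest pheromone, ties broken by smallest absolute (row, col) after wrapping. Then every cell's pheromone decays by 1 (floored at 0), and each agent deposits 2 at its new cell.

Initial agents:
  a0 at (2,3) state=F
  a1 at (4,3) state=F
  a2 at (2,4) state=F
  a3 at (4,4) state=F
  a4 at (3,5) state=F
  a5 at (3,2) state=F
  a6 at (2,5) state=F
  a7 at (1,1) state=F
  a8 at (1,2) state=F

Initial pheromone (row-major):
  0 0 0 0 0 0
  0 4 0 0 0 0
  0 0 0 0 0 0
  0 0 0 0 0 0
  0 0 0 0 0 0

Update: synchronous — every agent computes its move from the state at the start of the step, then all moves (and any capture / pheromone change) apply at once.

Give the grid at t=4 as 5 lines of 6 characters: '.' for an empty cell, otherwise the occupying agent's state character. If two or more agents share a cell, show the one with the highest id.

t=1: a0@(1,2) a1@(0,2) a2@(1,3) a3@(0,3) a4@(2,0) a5@(2,1) a6@(1,0) a7@(1,1) a8@(1,1) | pheromone: 0 0 2 2 0 0 / 2 7 2 2 0 0 / 2 2 0 0 0 0 / 0 0 0 0 0 0 / 0 0 0 0 0 0
t=2: a0@(1,1) a1@(1,1) a2@(0,2) a3@(0,2) a4@(1,1) a5@(1,1) a6@(1,1) a7@(1,1) a8@(1,1) | pheromone: 0 0 5 1 0 0 / 1 20 1 1 0 0 / 1 1 0 0 0 0 / 0 0 0 0 0 0 / 0 0 0 0 0 0
t=3: a0@(1,1) a1@(1,1) a2@(1,1) a3@(1,1) a4@(1,1) a5@(1,1) a6@(1,1) a7@(1,1) a8@(1,1) | pheromone: 0 0 4 0 0 0 / 0 37 0 0 0 0 / 0 0 0 0 0 0 / 0 0 0 0 0 0 / 0 0 0 0 0 0
t=4: a0@(1,1) a1@(1,1) a2@(1,1) a3@(1,1) a4@(1,1) a5@(1,1) a6@(1,1) a7@(1,1) a8@(1,1) | pheromone: 0 0 3 0 0 0 / 0 54 0 0 0 0 / 0 0 0 0 0 0 / 0 0 0 0 0 0 / 0 0 0 0 0 0

......
.F....
......
......
......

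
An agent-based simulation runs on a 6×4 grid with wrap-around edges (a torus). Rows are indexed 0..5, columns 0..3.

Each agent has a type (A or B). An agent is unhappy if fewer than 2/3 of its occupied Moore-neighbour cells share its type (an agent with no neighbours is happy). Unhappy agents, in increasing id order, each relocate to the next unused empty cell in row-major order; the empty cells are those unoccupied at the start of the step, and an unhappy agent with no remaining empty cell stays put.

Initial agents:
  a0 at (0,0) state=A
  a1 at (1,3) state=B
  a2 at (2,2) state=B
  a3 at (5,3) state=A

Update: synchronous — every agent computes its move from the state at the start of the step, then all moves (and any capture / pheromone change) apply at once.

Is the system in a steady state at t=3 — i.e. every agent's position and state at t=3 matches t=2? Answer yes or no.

t=1: a0@(0,1):A a1@(0,2):B a2@(2,2):B a3@(5,3):A
t=2: a0@(0,0):A a1@(0,3):B a2@(2,2):B a3@(1,0):A
t=3: a0@(0,1):A a1@(0,2):B a2@(2,2):B a3@(1,1):A

no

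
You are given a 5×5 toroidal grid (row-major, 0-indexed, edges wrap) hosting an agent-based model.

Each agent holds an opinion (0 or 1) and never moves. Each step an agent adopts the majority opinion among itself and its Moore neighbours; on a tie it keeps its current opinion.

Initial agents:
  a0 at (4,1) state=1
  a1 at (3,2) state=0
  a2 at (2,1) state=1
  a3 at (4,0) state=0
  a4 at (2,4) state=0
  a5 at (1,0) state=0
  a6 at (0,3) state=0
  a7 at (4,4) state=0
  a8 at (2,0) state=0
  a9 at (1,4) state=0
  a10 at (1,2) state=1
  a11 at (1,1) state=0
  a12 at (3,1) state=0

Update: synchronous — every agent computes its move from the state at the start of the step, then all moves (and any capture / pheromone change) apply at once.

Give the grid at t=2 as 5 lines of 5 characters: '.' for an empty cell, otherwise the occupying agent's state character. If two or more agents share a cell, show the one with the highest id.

...0.
000.0
00..0
.00..
00..0

t=1: a0@(4,1):0 a1@(3,2):0 a2@(2,1):0 a3@(4,0):0 a4@(2,4):0 a5@(1,0):0 a6@(0,3):0 a7@(4,4):0 a8@(2,0):0 a9@(1,4):0 a10@(1,2):1 a11@(1,1):0 a12@(3,1):0
t=2: a0@(4,1):0 a1@(3,2):0 a2@(2,1):0 a3@(4,0):0 a4@(2,4):0 a5@(1,0):0 a6@(0,3):0 a7@(4,4):0 a8@(2,0):0 a9@(1,4):0 a10@(1,2):0 a11@(1,1):0 a12@(3,1):0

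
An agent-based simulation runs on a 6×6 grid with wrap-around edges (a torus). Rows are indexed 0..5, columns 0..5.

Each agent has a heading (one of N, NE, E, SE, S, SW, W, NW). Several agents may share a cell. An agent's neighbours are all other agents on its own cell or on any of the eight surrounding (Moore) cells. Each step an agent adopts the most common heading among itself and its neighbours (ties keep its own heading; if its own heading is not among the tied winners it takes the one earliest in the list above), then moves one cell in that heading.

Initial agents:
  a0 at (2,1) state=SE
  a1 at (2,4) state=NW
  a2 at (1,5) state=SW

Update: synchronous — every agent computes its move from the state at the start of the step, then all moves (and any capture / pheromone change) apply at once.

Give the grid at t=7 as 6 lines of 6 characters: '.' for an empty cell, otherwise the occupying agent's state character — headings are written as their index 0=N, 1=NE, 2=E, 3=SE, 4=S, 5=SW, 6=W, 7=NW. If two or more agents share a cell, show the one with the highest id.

......
...7..
....5.
..3...
......
......

t=1: a0@(3,2):SE a1@(1,3):NW a2@(2,4):SW
t=2: a0@(4,3):SE a1@(0,2):NW a2@(3,3):SW
t=3: a0@(5,4):SE a1@(5,1):NW a2@(4,2):SW
t=4: a0@(0,5):SE a1@(4,0):NW a2@(5,1):SW
t=5: a0@(1,0):SE a1@(3,5):NW a2@(0,0):SW
t=6: a0@(2,1):SE a1@(2,4):NW a2@(1,5):SW
t=7: a0@(3,2):SE a1@(1,3):NW a2@(2,4):SW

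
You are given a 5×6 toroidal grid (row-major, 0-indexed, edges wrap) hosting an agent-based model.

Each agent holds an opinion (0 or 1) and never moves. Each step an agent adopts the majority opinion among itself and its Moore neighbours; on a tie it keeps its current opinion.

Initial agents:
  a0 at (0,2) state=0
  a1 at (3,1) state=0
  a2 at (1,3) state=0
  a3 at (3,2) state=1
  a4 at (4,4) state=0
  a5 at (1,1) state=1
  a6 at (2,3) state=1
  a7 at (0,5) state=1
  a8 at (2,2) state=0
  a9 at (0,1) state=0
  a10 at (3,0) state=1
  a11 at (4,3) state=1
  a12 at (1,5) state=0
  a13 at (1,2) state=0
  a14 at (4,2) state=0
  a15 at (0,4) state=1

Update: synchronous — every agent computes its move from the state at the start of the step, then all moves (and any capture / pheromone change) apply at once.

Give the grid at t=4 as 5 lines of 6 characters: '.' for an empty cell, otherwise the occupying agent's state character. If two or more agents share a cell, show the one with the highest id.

.00.11
.000.1
..00..
100...
..011.

t=1: a0@(0,2):0 a1@(3,1):0 a2@(1,3):0 a3@(3,2):1 a4@(4,4):1 a5@(1,1):0 a6@(2,3):0 a7@(0,5):1 a8@(2,2):0 a9@(0,1):0 a10@(3,0):1 a11@(4,3):1 a12@(1,5):1 a13@(1,2):0 a14@(4,2):0 a15@(0,4):1
t=2: a0@(0,2):0 a1@(3,1):0 a2@(1,3):0 a3@(3,2):0 a4@(4,4):1 a5@(1,1):0 a6@(2,3):0 a7@(0,5):1 a8@(2,2):0 a9@(0,1):0 a10@(3,0):1 a11@(4,3):1 a12@(1,5):1 a13@(1,2):0 a14@(4,2):0 a15@(0,4):1
t=3: (unchanged — steady state)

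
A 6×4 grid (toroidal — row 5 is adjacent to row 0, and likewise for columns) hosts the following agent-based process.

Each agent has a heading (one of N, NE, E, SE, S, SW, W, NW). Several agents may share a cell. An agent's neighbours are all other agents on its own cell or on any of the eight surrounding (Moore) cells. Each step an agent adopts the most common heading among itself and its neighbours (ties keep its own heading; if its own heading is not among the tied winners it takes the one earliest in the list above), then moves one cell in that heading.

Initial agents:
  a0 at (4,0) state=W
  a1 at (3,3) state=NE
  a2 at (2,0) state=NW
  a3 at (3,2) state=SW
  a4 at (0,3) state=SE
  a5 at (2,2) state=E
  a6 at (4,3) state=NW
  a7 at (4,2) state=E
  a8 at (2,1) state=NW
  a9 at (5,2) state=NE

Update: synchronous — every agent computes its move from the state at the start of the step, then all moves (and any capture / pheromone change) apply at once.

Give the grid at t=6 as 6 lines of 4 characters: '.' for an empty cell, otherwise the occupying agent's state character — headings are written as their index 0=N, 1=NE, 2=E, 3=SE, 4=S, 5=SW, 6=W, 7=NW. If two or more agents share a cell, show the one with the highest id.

....
....
..77
....
11..
11..

t=1: a0@(4,3):W a1@(3,0):E a2@(1,3):NW a3@(3,3):E a4@(1,0):SE a5@(2,3):E a6@(3,0):NE a7@(3,3):NE a8@(1,0):NW a9@(4,3):NE
t=2: a0@(3,0):NE a1@(3,1):E a2@(0,2):NW a3@(3,0):E a4@(0,3):NW a5@(2,0):E a6@(2,1):NE a7@(2,0):NE a8@(0,3):NW a9@(3,0):NE
t=3: a0@(2,1):NE a1@(2,2):NE a2@(5,1):NW a3@(2,1):NE a4@(5,2):NW a5@(1,1):NE a6@(1,2):NE a7@(1,1):NE a8@(5,2):NW a9@(2,1):NE
t=4: a0@(1,2):NE a1@(1,3):NE a2@(4,0):NW a3@(1,2):NE a4@(4,1):NW a5@(0,2):NE a6@(0,3):NE a7@(0,2):NE a8@(4,1):NW a9@(1,2):NE
t=5: a0@(0,3):NE a1@(0,0):NE a2@(3,3):NW a3@(0,3):NE a4@(3,0):NW a5@(5,3):NE a6@(5,0):NE a7@(5,3):NE a8@(3,0):NW a9@(0,3):NE
t=6: a0@(5,0):NE a1@(5,1):NE a2@(2,2):NW a3@(5,0):NE a4@(2,3):NW a5@(4,0):NE a6@(4,1):NE a7@(4,0):NE a8@(2,3):NW a9@(5,0):NE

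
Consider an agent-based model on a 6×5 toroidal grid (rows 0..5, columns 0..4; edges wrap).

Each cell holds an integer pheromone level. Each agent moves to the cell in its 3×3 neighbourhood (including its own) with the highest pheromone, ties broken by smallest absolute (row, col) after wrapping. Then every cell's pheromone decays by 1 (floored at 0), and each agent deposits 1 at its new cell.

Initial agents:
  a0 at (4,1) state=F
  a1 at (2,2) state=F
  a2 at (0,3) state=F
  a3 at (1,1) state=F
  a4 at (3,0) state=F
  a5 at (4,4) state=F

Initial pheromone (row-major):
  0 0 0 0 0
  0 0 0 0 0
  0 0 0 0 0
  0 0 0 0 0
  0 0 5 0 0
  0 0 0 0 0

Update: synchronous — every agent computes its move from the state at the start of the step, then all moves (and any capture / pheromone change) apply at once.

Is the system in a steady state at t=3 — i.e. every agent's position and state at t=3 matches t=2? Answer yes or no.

t=1: a0@(4,2) a1@(1,1) a2@(0,2) a3@(0,0) a4@(2,0) a5@(3,0) | pheromone: 1 0 1 0 0 / 0 1 0 0 0 / 1 0 0 0 0 / 1 0 0 0 0 / 0 0 5 0 0 / 0 0 0 0 0
t=2: a0@(4,2) a1@(0,0) a2@(0,2) a3@(0,0) a4@(1,1) a5@(2,0) | pheromone: 2 0 1 0 0 / 0 1 0 0 0 / 1 0 0 0 0 / 0 0 0 0 0 / 0 0 5 0 0 / 0 0 0 0 0
t=3: a0@(4,2) a1@(0,0) a2@(0,2) a3@(0,0) a4@(0,0) a5@(1,1) | pheromone: 4 0 1 0 0 / 0 1 0 0 0 / 0 0 0 0 0 / 0 0 0 0 0 / 0 0 5 0 0 / 0 0 0 0 0

no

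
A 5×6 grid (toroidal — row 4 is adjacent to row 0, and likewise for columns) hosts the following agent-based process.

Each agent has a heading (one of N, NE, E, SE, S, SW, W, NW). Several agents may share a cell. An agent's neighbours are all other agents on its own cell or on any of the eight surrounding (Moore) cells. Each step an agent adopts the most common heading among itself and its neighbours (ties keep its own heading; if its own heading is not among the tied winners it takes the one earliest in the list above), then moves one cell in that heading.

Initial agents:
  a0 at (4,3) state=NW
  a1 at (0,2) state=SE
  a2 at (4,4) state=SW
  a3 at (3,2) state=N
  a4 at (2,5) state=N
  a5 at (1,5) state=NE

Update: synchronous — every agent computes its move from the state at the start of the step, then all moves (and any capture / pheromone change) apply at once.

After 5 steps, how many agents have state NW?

1

t=1: a0@(3,2):NW a1@(1,3):SE a2@(0,3):SW a3@(2,2):N a4@(1,5):N a5@(0,0):NE
t=2: a0@(2,1):NW a1@(2,4):SE a2@(1,2):SW a3@(1,2):N a4@(0,5):N a5@(4,1):NE
t=3: a0@(1,0):NW a1@(3,5):SE a2@(2,1):SW a3@(0,2):N a4@(4,5):N a5@(3,2):NE
t=4: a0@(0,5):NW a1@(4,0):SE a2@(3,0):SW a3@(4,2):N a4@(3,5):N a5@(2,3):NE
t=5: a0@(4,4):NW a1@(0,1):SE a2@(4,5):SW a3@(3,2):N a4@(2,5):N a5@(1,4):NE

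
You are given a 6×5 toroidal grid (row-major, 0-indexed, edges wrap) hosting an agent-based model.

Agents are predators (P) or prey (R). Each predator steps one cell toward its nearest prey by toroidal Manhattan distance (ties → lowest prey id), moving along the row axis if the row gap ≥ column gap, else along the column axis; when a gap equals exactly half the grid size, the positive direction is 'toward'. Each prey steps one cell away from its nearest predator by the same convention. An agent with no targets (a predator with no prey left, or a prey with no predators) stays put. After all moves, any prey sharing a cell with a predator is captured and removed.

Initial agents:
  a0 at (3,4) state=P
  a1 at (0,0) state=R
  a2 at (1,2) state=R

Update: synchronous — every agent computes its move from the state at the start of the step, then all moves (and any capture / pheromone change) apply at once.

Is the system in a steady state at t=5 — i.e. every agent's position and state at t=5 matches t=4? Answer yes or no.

no

t=1: a0@(4,4):P a1@(5,0):R a2@(0,2):R
t=2: a0@(5,4):P a1@(0,0):R a2@(1,2):R
t=3: a0@(0,4):P a1@(1,0):R a2@(2,2):R
t=4: a0@(1,4):P a1@(2,0):R a2@(3,2):R
t=5: a0@(2,4):P a1@(3,0):R a2@(4,2):R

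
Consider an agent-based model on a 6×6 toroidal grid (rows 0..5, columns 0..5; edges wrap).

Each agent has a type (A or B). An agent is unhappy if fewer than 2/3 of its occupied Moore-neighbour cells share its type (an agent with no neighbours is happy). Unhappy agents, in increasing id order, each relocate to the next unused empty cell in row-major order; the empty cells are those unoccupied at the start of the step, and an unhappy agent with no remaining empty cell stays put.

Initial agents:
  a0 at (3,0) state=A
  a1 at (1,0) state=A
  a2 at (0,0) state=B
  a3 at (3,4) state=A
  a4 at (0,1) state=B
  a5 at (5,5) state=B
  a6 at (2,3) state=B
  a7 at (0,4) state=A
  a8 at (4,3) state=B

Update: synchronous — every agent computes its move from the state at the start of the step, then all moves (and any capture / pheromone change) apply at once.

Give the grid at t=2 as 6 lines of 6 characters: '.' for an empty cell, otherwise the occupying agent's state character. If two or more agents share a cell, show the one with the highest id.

t=1: a0@(3,0):A a1@(0,2):A a2@(0,0):B a3@(0,3):A a4@(0,5):B a5@(1,1):B a6@(1,2):B a7@(1,3):A a8@(1,4):B
t=2: a0@(3,0):A a1@(0,1):A a2@(0,0):B a3@(0,4):A a4@(0,5):B a5@(1,1):B a6@(1,0):B a7@(1,5):A a8@(2,0):B

BA..AB
BB...A
B.....
A.....
......
......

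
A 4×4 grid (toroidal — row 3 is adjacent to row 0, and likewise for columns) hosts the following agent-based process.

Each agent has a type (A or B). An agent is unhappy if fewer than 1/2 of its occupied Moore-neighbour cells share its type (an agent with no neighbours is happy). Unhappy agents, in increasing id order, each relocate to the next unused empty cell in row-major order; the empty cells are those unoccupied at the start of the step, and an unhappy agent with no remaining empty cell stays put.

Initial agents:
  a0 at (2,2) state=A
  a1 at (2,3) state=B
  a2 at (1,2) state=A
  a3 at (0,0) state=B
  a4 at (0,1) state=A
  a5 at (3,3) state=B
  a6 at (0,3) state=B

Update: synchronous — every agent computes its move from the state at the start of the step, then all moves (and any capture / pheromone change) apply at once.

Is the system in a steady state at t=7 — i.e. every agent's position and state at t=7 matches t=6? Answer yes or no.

yes

t=1: a0@(0,2):A a1@(1,0):B a2@(1,2):A a3@(0,0):B a4@(0,1):A a5@(3,3):B a6@(0,3):B
t=2: (unchanged — steady state)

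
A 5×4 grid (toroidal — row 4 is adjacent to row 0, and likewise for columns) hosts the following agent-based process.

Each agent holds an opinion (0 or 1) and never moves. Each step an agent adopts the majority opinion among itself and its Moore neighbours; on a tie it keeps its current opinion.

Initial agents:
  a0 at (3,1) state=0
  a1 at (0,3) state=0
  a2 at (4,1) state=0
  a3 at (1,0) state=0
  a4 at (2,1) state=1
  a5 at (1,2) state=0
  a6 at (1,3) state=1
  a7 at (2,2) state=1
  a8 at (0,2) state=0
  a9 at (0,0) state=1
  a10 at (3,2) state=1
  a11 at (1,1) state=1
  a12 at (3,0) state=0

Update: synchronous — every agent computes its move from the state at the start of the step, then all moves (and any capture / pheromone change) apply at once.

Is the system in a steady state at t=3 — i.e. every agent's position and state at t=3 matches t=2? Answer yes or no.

no

t=1: a0@(3,1):0 a1@(0,3):0 a2@(4,1):0 a3@(1,0):1 a4@(2,1):1 a5@(1,2):1 a6@(1,3):0 a7@(2,2):1 a8@(0,2):0 a9@(0,0):1 a10@(3,2):1 a11@(1,1):1 a12@(3,0):0
t=2: a0@(3,1):0 a1@(0,3):0 a2@(4,1):0 a3@(1,0):1 a4@(2,1):1 a5@(1,2):1 a6@(1,3):1 a7@(2,2):1 a8@(0,2):0 a9@(0,0):1 a10@(3,2):1 a11@(1,1):1 a12@(3,0):0
t=3: a0@(3,1):0 a1@(0,3):1 a2@(4,1):0 a3@(1,0):1 a4@(2,1):1 a5@(1,2):1 a6@(1,3):1 a7@(2,2):1 a8@(0,2):0 a9@(0,0):1 a10@(3,2):1 a11@(1,1):1 a12@(3,0):0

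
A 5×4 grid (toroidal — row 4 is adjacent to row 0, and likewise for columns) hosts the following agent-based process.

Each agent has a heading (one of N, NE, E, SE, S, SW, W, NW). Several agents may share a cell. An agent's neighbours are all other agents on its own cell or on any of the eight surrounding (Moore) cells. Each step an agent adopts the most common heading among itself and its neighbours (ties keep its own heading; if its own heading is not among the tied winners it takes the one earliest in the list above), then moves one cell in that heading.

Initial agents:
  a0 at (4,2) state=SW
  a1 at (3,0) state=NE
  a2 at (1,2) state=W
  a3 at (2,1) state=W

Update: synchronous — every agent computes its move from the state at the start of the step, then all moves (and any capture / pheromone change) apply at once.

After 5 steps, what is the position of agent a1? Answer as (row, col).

t=1: a0@(0,1):SW a1@(2,1):NE a2@(1,1):W a3@(2,0):W
t=2: a0@(1,0):SW a1@(2,0):W a2@(1,0):W a3@(2,3):W
t=3: a0@(1,3):W a1@(2,3):W a2@(1,3):W a3@(2,2):W
t=4: a0@(1,2):W a1@(2,2):W a2@(1,2):W a3@(2,1):W
t=5: a0@(1,1):W a1@(2,1):W a2@(1,1):W a3@(2,0):W

(2, 1)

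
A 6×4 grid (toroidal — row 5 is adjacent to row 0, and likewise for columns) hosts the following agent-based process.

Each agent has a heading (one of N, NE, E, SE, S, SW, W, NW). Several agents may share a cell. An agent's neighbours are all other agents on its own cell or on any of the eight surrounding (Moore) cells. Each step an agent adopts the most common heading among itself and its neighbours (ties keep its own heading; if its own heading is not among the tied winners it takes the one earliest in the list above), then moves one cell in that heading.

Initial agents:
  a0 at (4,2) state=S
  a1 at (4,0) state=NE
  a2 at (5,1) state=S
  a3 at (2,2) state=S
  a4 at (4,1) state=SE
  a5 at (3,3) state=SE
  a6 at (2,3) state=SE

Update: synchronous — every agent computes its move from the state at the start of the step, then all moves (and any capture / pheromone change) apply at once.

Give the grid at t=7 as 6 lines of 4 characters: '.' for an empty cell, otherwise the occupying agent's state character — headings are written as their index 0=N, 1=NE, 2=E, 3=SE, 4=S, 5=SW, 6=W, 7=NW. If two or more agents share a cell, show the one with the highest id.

.4..
....
....
.33.
..3.
.44.

t=1: a0@(5,2):S a1@(5,1):SE a2@(0,1):S a3@(3,3):SE a4@(5,1):S a5@(4,0):SE a6@(3,0):SE
t=2: a0@(0,2):S a1@(0,1):S a2@(1,1):S a3@(4,0):SE a4@(0,1):S a5@(5,1):SE a6@(4,1):SE
t=3: a0@(1,2):S a1@(1,1):S a2@(2,1):S a3@(5,1):SE a4@(1,1):S a5@(0,2):SE a6@(5,2):SE
t=4: a0@(2,2):S a1@(2,1):S a2@(3,1):S a3@(0,2):SE a4@(2,1):S a5@(1,3):SE a6@(0,3):SE
t=5: a0@(3,2):S a1@(3,1):S a2@(4,1):S a3@(1,3):SE a4@(3,1):S a5@(2,0):SE a6@(1,0):SE
t=6: a0@(4,2):S a1@(4,1):S a2@(5,1):S a3@(2,0):SE a4@(4,1):S a5@(3,1):SE a6@(2,1):SE
t=7: a0@(5,2):S a1@(5,1):S a2@(0,1):S a3@(3,1):SE a4@(5,1):S a5@(4,2):SE a6@(3,2):SE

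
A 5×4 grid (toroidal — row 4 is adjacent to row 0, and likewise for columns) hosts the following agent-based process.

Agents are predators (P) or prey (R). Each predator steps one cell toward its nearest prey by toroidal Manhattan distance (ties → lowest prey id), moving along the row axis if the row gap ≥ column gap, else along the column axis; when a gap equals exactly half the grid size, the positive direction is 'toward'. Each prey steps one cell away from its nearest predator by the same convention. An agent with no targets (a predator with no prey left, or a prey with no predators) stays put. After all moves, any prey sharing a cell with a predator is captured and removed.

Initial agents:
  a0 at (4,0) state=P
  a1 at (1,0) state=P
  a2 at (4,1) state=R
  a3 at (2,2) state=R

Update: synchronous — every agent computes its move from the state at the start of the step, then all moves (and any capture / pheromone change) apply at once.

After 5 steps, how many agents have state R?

t=1: a0@(4,1):P a1@(0,0):P a2@(4,2):R a3@(2,1):R
t=2: a0@(4,2):P a1@(0,1):P a2@(4,3):R a3@(1,1):R
t=3: a0@(4,3):P a1@(1,1):P a2@(4,0):R a3@(2,1):R
t=4: a0@(4,0):P a1@(2,1):P a2@(4,1):R a3@(3,1):R
t=5: a0@(4,1):P a1@(3,1):P a2@(4,2):R

1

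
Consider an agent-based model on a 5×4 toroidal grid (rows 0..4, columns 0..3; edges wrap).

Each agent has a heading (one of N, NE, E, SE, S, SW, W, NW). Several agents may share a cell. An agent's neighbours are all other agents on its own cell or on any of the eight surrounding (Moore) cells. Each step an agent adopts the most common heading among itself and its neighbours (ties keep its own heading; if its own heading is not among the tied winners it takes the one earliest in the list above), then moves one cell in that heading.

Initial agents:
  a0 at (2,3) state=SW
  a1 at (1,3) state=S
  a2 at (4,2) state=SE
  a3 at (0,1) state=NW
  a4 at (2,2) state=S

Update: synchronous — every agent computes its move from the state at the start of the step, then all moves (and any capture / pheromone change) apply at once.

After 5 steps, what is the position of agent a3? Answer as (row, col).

t=1: a0@(3,3):S a1@(2,3):S a2@(0,3):SE a3@(4,0):NW a4@(3,2):S
t=2: a0@(4,3):S a1@(3,3):S a2@(1,0):SE a3@(3,3):NW a4@(4,2):S
t=3: a0@(0,3):S a1@(4,3):S a2@(2,1):SE a3@(4,3):S a4@(0,2):S
t=4: a0@(1,3):S a1@(0,3):S a2@(3,2):SE a3@(0,3):S a4@(1,2):S
t=5: a0@(2,3):S a1@(1,3):S a2@(4,3):SE a3@(1,3):S a4@(2,2):S

(1, 3)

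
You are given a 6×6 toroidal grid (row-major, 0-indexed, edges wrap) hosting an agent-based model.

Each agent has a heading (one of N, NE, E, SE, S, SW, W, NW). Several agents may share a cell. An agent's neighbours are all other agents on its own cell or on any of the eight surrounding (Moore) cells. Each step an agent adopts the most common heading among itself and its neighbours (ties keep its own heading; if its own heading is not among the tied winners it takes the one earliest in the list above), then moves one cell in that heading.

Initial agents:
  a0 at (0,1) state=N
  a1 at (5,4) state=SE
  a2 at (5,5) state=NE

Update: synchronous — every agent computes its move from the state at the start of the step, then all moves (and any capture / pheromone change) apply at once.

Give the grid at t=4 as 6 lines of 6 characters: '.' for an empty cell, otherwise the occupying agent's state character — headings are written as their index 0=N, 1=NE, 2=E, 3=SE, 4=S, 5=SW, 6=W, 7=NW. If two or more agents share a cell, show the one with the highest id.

......
...1..
.0....
..3...
......
......

t=1: a0@(5,1):N a1@(0,5):SE a2@(4,0):NE
t=2: a0@(4,1):N a1@(1,0):SE a2@(3,1):NE
t=3: a0@(3,1):N a1@(2,1):SE a2@(2,2):NE
t=4: a0@(2,1):N a1@(3,2):SE a2@(1,3):NE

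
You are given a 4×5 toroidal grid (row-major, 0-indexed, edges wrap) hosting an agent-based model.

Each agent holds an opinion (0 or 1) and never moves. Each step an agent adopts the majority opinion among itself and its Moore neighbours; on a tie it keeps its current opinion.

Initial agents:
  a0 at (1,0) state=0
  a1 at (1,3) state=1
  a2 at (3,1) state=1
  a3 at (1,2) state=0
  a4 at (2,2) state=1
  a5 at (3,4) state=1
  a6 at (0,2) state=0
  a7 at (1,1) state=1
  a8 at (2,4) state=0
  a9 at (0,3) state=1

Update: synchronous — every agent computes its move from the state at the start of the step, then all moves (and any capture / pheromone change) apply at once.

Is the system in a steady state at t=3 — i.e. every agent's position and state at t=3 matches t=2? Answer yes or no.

yes

t=1: a0@(1,0):0 a1@(1,3):1 a2@(3,1):1 a3@(1,2):1 a4@(2,2):1 a5@(3,4):1 a6@(0,2):1 a7@(1,1):0 a8@(2,4):0 a9@(0,3):1
t=2: a0@(1,0):0 a1@(1,3):1 a2@(3,1):1 a3@(1,2):1 a4@(2,2):1 a5@(3,4):1 a6@(0,2):1 a7@(1,1):1 a8@(2,4):0 a9@(0,3):1
t=3: (unchanged — steady state)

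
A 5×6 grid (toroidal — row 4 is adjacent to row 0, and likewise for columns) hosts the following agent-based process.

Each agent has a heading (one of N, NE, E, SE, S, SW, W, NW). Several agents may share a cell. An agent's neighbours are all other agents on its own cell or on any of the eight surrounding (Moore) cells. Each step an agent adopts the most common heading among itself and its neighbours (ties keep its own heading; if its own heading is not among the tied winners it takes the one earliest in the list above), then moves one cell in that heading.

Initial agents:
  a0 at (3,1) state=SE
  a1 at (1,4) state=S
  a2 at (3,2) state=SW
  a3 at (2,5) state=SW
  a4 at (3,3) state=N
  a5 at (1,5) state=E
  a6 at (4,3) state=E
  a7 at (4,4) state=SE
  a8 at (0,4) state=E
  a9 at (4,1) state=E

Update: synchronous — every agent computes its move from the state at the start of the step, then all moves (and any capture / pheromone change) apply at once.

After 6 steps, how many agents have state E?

10

t=1: a0@(4,2):SE a1@(1,5):E a2@(3,3):E a3@(3,4):SW a4@(2,3):N a5@(1,0):E a6@(4,4):E a7@(4,5):E a8@(0,5):E a9@(4,2):E
t=2: a0@(4,3):E a1@(1,0):E a2@(3,4):E a3@(3,5):E a4@(1,3):N a5@(1,1):E a6@(4,5):E a7@(4,0):E a8@(0,0):E a9@(4,3):E
t=3: a0@(4,4):E a1@(1,1):E a2@(3,5):E a3@(3,0):E a4@(0,3):N a5@(1,2):E a6@(4,0):E a7@(4,1):E a8@(0,1):E a9@(4,4):E
t=4: a0@(4,5):E a1@(1,2):E a2@(3,0):E a3@(3,1):E a4@(0,4):E a5@(1,3):E a6@(4,1):E a7@(4,2):E a8@(0,2):E a9@(4,5):E
t=5: a0@(4,0):E a1@(1,3):E a2@(3,1):E a3@(3,2):E a4@(0,5):E a5@(1,4):E a6@(4,2):E a7@(4,3):E a8@(0,3):E a9@(4,0):E
t=6: a0@(4,1):E a1@(1,4):E a2@(3,2):E a3@(3,3):E a4@(0,0):E a5@(1,5):E a6@(4,3):E a7@(4,4):E a8@(0,4):E a9@(4,1):E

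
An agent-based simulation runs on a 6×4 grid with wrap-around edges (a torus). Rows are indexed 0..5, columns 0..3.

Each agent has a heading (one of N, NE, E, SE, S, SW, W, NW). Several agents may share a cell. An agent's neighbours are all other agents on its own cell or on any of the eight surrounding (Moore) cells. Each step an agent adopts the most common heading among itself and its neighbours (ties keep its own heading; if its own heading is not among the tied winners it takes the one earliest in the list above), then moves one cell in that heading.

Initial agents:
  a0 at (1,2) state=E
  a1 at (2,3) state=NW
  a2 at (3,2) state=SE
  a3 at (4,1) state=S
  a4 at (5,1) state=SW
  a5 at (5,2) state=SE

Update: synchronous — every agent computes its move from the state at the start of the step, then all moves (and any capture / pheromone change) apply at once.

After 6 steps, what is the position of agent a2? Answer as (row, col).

t=1: a0@(1,3):E a1@(1,2):NW a2@(4,3):SE a3@(5,2):SE a4@(0,0):SW a5@(0,3):SE
t=2: a0@(1,0):E a1@(0,1):NW a2@(5,0):SE a3@(0,3):SE a4@(1,3):SW a5@(1,0):SE
t=3: a0@(2,1):SE a1@(1,2):SE a2@(0,1):SE a3@(1,0):SE a4@(2,0):SE a5@(2,1):SE
t=4: a0@(3,2):SE a1@(2,3):SE a2@(1,2):SE a3@(2,1):SE a4@(3,1):SE a5@(3,2):SE
t=5: a0@(4,3):SE a1@(3,0):SE a2@(2,3):SE a3@(3,2):SE a4@(4,2):SE a5@(4,3):SE
t=6: a0@(5,0):SE a1@(4,1):SE a2@(3,0):SE a3@(4,3):SE a4@(5,3):SE a5@(5,0):SE

(3, 0)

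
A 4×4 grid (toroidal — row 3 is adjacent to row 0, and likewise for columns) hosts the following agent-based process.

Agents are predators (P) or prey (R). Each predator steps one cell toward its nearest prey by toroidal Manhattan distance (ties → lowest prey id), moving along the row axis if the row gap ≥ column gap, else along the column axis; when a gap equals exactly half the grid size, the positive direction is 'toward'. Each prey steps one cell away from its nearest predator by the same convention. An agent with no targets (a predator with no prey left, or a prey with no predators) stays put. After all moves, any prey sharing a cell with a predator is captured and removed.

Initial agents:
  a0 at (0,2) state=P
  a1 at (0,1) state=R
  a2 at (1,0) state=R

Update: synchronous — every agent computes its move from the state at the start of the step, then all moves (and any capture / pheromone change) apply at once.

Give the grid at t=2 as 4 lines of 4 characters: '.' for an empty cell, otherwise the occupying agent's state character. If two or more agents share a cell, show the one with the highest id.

P..R
..R.
....
....

t=1: a0@(0,1):P a1@(0,0):R a2@(1,3):R
t=2: a0@(0,0):P a1@(0,3):R a2@(1,2):R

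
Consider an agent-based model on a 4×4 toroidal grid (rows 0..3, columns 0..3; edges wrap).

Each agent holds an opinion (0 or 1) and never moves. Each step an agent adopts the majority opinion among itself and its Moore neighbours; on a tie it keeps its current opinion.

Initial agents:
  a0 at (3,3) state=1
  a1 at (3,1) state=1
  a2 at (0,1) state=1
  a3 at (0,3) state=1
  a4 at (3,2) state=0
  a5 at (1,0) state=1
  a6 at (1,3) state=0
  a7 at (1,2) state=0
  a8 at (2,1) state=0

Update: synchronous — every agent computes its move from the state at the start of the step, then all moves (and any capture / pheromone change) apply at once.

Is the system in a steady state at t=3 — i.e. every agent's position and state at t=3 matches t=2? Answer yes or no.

no

t=1: a0@(3,3):1 a1@(3,1):1 a2@(0,1):1 a3@(0,3):1 a4@(3,2):1 a5@(1,0):1 a6@(1,3):0 a7@(1,2):0 a8@(2,1):0
t=2: a0@(3,3):1 a1@(3,1):1 a2@(0,1):1 a3@(0,3):1 a4@(3,2):1 a5@(1,0):1 a6@(1,3):0 a7@(1,2):0 a8@(2,1):1
t=3: a0@(3,3):1 a1@(3,1):1 a2@(0,1):1 a3@(0,3):1 a4@(3,2):1 a5@(1,0):1 a6@(1,3):0 a7@(1,2):1 a8@(2,1):1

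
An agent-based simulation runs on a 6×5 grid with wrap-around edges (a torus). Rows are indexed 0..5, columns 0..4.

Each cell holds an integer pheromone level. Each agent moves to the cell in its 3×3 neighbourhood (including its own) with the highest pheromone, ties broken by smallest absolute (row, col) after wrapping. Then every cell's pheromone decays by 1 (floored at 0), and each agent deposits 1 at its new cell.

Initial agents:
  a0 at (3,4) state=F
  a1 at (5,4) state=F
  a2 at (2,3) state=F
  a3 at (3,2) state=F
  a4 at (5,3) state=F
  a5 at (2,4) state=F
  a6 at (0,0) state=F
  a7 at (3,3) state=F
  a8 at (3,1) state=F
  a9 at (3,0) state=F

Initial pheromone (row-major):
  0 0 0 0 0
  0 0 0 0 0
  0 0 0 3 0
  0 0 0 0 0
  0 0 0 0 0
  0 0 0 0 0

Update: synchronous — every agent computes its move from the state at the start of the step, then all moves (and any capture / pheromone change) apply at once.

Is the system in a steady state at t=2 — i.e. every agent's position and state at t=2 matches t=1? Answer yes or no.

t=1: a0@(2,3) a1@(0,0) a2@(2,3) a3@(2,3) a4@(0,2) a5@(2,3) a6@(0,0) a7@(2,3) a8@(2,0) a9@(2,0) | pheromone: 2 0 1 0 0 / 0 0 0 0 0 / 2 0 0 7 0 / 0 0 0 0 0 / 0 0 0 0 0 / 0 0 0 0 0
t=2: a0@(2,3) a1@(0,0) a2@(2,3) a3@(2,3) a4@(0,2) a5@(2,3) a6@(0,0) a7@(2,3) a8@(2,0) a9@(2,0) | pheromone: 3 0 1 0 0 / 0 0 0 0 0 / 3 0 0 11 0 / 0 0 0 0 0 / 0 0 0 0 0 / 0 0 0 0 0

yes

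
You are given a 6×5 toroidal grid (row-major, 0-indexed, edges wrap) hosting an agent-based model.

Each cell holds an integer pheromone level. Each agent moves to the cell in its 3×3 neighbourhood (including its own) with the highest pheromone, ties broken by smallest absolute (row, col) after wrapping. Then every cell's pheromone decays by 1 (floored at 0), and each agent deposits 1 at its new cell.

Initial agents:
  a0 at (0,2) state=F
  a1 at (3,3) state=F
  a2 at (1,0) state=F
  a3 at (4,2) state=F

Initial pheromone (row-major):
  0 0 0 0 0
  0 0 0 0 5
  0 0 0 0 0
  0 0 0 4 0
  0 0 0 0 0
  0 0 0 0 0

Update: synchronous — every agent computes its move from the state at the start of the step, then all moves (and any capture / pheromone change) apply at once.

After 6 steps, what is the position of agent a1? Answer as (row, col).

t=1: a0@(0,1) a1@(3,3) a2@(1,4) a3@(3,3) | pheromone: 0 1 0 0 0 / 0 0 0 0 5 / 0 0 0 0 0 / 0 0 0 5 0 / 0 0 0 0 0 / 0 0 0 0 0
t=2: a0@(0,1) a1@(3,3) a2@(1,4) a3@(3,3) | pheromone: 0 1 0 0 0 / 0 0 0 0 5 / 0 0 0 0 0 / 0 0 0 6 0 / 0 0 0 0 0 / 0 0 0 0 0
t=3: a0@(0,1) a1@(3,3) a2@(1,4) a3@(3,3) | pheromone: 0 1 0 0 0 / 0 0 0 0 5 / 0 0 0 0 0 / 0 0 0 7 0 / 0 0 0 0 0 / 0 0 0 0 0
t=4: a0@(0,1) a1@(3,3) a2@(1,4) a3@(3,3) | pheromone: 0 1 0 0 0 / 0 0 0 0 5 / 0 0 0 0 0 / 0 0 0 8 0 / 0 0 0 0 0 / 0 0 0 0 0
t=5: a0@(0,1) a1@(3,3) a2@(1,4) a3@(3,3) | pheromone: 0 1 0 0 0 / 0 0 0 0 5 / 0 0 0 0 0 / 0 0 0 9 0 / 0 0 0 0 0 / 0 0 0 0 0
t=6: a0@(0,1) a1@(3,3) a2@(1,4) a3@(3,3) | pheromone: 0 1 0 0 0 / 0 0 0 0 5 / 0 0 0 0 0 / 0 0 0 10 0 / 0 0 0 0 0 / 0 0 0 0 0

(3, 3)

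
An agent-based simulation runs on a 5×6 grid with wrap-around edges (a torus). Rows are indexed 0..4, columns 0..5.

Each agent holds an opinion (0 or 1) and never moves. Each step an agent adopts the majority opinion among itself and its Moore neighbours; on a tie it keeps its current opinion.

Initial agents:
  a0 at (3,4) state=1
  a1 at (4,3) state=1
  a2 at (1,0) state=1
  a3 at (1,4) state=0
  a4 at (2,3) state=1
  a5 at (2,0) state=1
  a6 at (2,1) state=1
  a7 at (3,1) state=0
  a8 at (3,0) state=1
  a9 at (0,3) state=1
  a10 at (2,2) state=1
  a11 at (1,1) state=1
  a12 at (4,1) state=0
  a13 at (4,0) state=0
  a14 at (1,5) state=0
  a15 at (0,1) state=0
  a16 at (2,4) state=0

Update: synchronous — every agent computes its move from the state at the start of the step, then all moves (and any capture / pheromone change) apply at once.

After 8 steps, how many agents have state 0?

t=1: a0@(3,4):1 a1@(4,3):1 a2@(1,0):1 a3@(1,4):0 a4@(2,3):1 a5@(2,0):1 a6@(2,1):1 a7@(3,1):1 a8@(3,0):1 a9@(0,3):1 a10@(2,2):1 a11@(1,1):1 a12@(4,1):0 a13@(4,0):0 a14@(1,5):0 a15@(0,1):0 a16@(2,4):0
t=2: (unchanged — steady state)

6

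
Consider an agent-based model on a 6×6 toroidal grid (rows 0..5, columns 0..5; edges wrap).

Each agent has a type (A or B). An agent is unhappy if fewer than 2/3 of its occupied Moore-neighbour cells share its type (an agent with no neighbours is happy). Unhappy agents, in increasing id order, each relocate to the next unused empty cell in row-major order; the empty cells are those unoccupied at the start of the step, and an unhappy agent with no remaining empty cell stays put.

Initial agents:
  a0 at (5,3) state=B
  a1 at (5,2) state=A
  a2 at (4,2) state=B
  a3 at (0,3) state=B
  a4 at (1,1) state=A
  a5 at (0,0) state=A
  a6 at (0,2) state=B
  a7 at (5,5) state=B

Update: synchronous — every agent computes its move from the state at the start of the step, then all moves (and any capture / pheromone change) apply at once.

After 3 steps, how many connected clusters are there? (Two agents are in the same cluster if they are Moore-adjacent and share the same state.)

t=1: a0@(5,3):B a1@(0,1):A a2@(0,4):B a3@(0,3):B a4@(0,5):A a5@(1,0):A a6@(1,2):B a7@(1,3):B
t=2: a0@(5,3):B a1@(0,0):A a2@(0,4):B a3@(0,3):B a4@(0,2):A a5@(1,0):A a6@(1,2):B a7@(1,3):B
t=3: a0@(5,3):B a1@(0,0):A a2@(0,4):B a3@(0,3):B a4@(0,1):A a5@(1,0):A a6@(1,2):B a7@(1,3):B

2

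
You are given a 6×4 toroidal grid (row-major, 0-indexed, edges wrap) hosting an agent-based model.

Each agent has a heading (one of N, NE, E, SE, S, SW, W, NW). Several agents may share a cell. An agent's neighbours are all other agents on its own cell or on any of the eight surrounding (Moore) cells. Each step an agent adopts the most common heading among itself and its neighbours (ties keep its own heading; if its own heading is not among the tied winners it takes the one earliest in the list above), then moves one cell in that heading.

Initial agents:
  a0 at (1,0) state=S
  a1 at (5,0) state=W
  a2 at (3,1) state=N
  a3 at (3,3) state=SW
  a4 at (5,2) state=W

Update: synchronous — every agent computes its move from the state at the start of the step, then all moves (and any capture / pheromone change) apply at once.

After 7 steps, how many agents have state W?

5

t=1: a0@(2,0):S a1@(5,3):W a2@(2,1):N a3@(4,2):SW a4@(5,1):W
t=2: a0@(3,0):S a1@(5,2):W a2@(1,1):N a3@(4,1):W a4@(5,0):W
t=3: a0@(4,0):S a1@(5,1):W a2@(0,1):N a3@(4,0):W a4@(5,3):W
t=4: a0@(4,3):W a1@(5,0):W a2@(5,1):N a3@(4,3):W a4@(5,2):W
t=5: a0@(4,2):W a1@(5,3):W a2@(5,0):W a3@(4,2):W a4@(5,1):W
t=6: a0@(4,1):W a1@(5,2):W a2@(5,3):W a3@(4,1):W a4@(5,0):W
t=7: a0@(4,0):W a1@(5,1):W a2@(5,2):W a3@(4,0):W a4@(5,3):W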